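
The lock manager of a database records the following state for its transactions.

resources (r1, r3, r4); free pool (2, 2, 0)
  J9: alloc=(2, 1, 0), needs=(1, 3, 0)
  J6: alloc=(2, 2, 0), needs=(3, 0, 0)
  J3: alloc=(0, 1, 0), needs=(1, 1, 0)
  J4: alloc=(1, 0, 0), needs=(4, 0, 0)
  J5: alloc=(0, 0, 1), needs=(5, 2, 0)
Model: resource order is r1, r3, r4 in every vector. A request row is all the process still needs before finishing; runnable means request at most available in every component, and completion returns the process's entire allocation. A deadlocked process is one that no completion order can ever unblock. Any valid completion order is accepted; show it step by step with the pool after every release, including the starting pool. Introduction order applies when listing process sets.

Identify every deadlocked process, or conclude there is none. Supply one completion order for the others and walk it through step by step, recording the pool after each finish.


Nothing here is deadlocked.
Key observation: the pool covers J3 at once, and every later process fits after earlier releases.
A valid finishing order for the others: J3, J9, J4, J5, J6. Walking it through:
  pool = (2, 2, 0)
  J3: need (1, 1, 0) fits (2, 2, 0); releases (0, 1, 0), pool now (2, 3, 0)
  J9: need (1, 3, 0) fits (2, 3, 0); releases (2, 1, 0), pool now (4, 4, 0)
  J4: need (4, 0, 0) fits (4, 4, 0); releases (1, 0, 0), pool now (5, 4, 0)
  J5: need (5, 2, 0) fits (5, 4, 0); releases (0, 0, 1), pool now (5, 4, 1)
  J6: need (3, 0, 0) fits (5, 4, 1); releases (2, 2, 0), pool now (7, 6, 1)


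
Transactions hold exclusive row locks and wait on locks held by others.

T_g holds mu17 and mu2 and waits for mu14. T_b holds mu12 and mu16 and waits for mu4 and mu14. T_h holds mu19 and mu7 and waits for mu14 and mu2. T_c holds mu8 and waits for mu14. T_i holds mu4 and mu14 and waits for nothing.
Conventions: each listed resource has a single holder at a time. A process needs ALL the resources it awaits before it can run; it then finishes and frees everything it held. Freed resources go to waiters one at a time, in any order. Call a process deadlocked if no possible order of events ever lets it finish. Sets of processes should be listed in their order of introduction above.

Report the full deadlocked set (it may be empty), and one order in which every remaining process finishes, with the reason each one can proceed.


No process is deadlocked.
Key observation: there is no circular wait here — follow any chain and it reaches a process that is free to run now.
A valid finishing order for the others: T_i, T_b, T_g, T_h, T_c.
Verifying each step:
  run T_i (it waits on nothing); releases mu4 and mu14
  T_b: everything it awaited (mu4 and mu14) is free; runs, freeing mu12 and mu16
  T_g: everything it awaited (mu14) is free; runs, freeing mu17 and mu2
  T_h: everything it awaited (mu14 and mu2) is free; runs, freeing mu19 and mu7
  T_c: everything it awaited (mu14) is free; runs, freeing mu8


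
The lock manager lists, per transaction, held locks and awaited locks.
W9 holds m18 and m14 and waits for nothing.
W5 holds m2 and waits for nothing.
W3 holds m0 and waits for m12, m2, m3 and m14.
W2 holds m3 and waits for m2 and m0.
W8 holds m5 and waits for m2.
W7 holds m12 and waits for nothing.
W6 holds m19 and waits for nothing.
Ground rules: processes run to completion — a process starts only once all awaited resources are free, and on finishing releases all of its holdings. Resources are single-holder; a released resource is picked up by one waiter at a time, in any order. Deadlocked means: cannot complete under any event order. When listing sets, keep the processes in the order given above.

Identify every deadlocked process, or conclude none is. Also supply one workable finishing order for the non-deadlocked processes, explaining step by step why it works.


Deadlocked set: W3 and W2.
Key observation: W3 -> W2 -> W3 is a circular wait — nothing in it can go first; no other process is dragged down with it.
One completion order for the rest: W9, W5, W6, W7, W8.
Verifying each step:
  W9: no waits; runs immediately, freeing m18 and m14
  W5: no waits; runs immediately, freeing m2
  W6: no waits; runs immediately, freeing m19
  W7: no waits; runs immediately, freeing m12
  run W8 (all its waits — m2 — are resolved); releases m5


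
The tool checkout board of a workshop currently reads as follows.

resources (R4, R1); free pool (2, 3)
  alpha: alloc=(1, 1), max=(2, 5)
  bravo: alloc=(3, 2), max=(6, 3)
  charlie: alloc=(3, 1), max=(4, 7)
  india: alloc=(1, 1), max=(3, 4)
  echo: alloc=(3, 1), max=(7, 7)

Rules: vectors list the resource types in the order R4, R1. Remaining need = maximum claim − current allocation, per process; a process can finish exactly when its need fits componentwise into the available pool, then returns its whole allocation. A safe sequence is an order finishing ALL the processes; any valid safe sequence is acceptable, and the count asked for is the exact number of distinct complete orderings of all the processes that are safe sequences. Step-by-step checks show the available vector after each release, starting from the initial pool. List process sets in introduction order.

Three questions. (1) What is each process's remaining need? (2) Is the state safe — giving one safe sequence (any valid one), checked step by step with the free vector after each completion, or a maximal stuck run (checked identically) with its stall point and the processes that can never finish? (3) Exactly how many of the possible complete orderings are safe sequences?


(1) Remaining need (order R4, R1):
  alpha: (1, 4)
  bravo: (3, 1)
  charlie: (1, 6)
  india: (2, 3)
  echo: (4, 6)
(2) SAFE — a valid safe sequence is india, bravo, echo, alpha, charlie.
Key observation: the first exact fit in this order is india — it needs (2, 3) with (2, 3) free, meeting a requested resource to the last unit.
Walking it through:
  pool = (2, 3)
  india needs (2, 3) <= (2, 3) -> finishes; pool += (1, 1) = (3, 4)
  bravo needs (3, 1) <= (3, 4) -> finishes; pool += (3, 2) = (6, 6)
  echo needs (4, 6) <= (6, 6) -> finishes; pool += (3, 1) = (9, 7)
  alpha needs (1, 4) <= (9, 7) -> finishes; pool += (1, 1) = (10, 8)
  charlie needs (1, 6) <= (10, 8) -> finishes; pool += (3, 1) = (13, 9)
(3) Precisely 8 of the possible complete orderings are safe sequences.


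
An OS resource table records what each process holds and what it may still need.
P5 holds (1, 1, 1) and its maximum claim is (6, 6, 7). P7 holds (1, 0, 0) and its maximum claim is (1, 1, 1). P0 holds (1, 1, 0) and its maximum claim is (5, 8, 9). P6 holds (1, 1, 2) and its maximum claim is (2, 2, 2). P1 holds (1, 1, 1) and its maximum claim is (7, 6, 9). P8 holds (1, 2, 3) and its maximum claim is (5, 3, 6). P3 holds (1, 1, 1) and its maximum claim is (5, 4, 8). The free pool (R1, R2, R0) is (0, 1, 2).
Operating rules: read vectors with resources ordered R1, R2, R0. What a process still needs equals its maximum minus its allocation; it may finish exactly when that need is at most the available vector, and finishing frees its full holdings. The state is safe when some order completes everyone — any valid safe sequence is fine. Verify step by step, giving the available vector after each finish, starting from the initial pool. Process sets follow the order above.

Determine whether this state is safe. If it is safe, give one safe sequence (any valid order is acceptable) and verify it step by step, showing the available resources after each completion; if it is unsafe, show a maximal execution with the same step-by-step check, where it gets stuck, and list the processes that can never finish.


The state is UNSAFE.
Key observation: P7, P6 can finish, but then (2, 2, 4) is all there is, and the blocked group's R1 demands exceed it.
A maximal execution: P7, P6 — then nothing else fits. Check, step by step:
  pool = (0, 1, 2)
  P7: need (0, 1, 1) fits (0, 1, 2); releases (1, 0, 0), pool now (1, 1, 2)
  P6: need (1, 1, 0) fits (1, 1, 2); releases (1, 1, 2), pool now (2, 2, 4)
  blocked: P5 wants (5, 5, 6), pool (2, 2, 4) — not enough R1, R2 and R0
  blocked: P0 wants (4, 7, 9), pool (2, 2, 4) — not enough R1, R2 and R0
  blocked: P1 wants (6, 5, 8), pool (2, 2, 4) — not enough R1, R2 and R0
  blocked: P8 wants (4, 1, 3), pool (2, 2, 4) — not enough R1
  blocked: P3 wants (4, 3, 7), pool (2, 2, 4) — not enough R1, R2 and R0
Permanently blocked: P5, P0, P1, P8 and P3.


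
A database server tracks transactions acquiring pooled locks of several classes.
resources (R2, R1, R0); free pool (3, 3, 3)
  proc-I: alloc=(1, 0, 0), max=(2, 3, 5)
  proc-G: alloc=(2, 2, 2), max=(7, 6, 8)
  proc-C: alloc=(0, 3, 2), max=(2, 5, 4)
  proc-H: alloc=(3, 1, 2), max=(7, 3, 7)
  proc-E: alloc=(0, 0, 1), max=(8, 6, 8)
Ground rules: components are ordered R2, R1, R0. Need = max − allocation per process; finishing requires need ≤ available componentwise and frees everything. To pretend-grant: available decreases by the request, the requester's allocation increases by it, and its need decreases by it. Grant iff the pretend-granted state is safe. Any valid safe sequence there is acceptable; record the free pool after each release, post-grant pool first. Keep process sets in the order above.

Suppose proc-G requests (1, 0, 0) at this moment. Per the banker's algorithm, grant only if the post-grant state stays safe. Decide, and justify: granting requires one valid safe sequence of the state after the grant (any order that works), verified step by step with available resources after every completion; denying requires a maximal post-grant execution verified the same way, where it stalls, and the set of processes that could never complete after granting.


DENY. Granting would leave the state unsafe.
Key observation: even finishing proc-C, proc-I leaves just (3, 6, 5) free — too little R2 for any of the remaining processes.
After a pretend grant, a maximal execution: proc-C, proc-I — then nothing else fits. Check, step by step:
  pool = (2, 3, 3)
  proc-C needs (2, 2, 2) <= (2, 3, 3) -> finishes; pool += (0, 3, 2) = (2, 6, 5)
  proc-I needs (1, 3, 5) <= (2, 6, 5) -> finishes; pool += (1, 0, 0) = (3, 6, 5)
  proc-G still needs (4, 4, 6) but only (3, 6, 5) is free — short on R2 and R0
  proc-H still needs (4, 2, 5) but only (3, 6, 5) is free — short on R2
  proc-E still needs (8, 6, 7) but only (3, 6, 5) is free — short on R2 and R0
Had the request been granted, proc-G, proc-H and proc-E could never finish.


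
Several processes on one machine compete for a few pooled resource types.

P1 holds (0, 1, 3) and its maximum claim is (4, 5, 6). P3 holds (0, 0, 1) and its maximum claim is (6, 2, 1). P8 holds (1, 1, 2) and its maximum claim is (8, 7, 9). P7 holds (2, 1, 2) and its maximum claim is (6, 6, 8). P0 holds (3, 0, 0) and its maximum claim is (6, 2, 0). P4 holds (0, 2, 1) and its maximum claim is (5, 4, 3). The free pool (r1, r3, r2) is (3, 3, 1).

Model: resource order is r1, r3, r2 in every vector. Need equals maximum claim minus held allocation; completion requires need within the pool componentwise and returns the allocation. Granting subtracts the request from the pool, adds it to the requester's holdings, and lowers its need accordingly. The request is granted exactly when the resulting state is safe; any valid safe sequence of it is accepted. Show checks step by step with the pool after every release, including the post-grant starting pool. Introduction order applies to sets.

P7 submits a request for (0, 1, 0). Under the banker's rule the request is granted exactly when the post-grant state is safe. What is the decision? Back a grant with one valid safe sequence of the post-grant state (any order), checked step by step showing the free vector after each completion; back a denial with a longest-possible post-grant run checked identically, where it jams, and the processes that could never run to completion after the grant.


GRANT — the state after the grant stays safe, e.g. via P0, P3, P4, P1, P7, P8.
Key observation: with (3, 2, 1) left after the transfer, P0 can run at once — the state stays safe.
Verifying the post-grant state step by step:
  pool = (3, 2, 1)
  run P0 (needs (3, 2, 0), free (3, 2, 1)); after release of (3, 0, 0) the pool is (6, 2, 1)
  run P3 (needs (6, 2, 0), free (6, 2, 1)); after release of (0, 0, 1) the pool is (6, 2, 2)
  run P4 (needs (5, 2, 2), free (6, 2, 2)); after release of (0, 2, 1) the pool is (6, 4, 3)
  run P1 (needs (4, 4, 3), free (6, 4, 3)); after release of (0, 1, 3) the pool is (6, 5, 6)
  run P7 (needs (4, 4, 6), free (6, 5, 6)); after release of (2, 2, 2) the pool is (8, 7, 8)
  run P8 (needs (7, 6, 7), free (8, 7, 8)); after release of (1, 1, 2) the pool is (9, 8, 10)


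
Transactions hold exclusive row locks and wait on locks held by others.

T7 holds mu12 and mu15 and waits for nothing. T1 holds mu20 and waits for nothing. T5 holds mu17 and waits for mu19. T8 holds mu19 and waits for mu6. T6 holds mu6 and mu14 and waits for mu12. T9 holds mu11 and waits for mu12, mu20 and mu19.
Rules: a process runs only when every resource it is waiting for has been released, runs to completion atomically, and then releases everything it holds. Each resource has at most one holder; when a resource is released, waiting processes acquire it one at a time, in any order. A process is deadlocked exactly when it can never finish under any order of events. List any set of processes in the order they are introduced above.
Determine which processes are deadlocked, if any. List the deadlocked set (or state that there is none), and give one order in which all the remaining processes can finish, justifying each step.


Nothing here is deadlocked.
Key observation: every chain of waits terminates; starting from the processes that wait on nothing, all the rest unlock in turn.
The rest can finish in the order T7, T6, T1, T8, T5, T9.
Verifying each step:
  T7: no waits; runs immediately, freeing mu12 and mu15
  T6: everything it awaited (mu12) is free; runs, freeing mu6 and mu14
  T1: no waits; runs immediately, freeing mu20
  T8: everything it awaited (mu6) is free; runs, freeing mu19
  T5: everything it awaited (mu19) is free; runs, freeing mu17
  T9: everything it awaited (mu12, mu20 and mu19) is free; runs, freeing mu11


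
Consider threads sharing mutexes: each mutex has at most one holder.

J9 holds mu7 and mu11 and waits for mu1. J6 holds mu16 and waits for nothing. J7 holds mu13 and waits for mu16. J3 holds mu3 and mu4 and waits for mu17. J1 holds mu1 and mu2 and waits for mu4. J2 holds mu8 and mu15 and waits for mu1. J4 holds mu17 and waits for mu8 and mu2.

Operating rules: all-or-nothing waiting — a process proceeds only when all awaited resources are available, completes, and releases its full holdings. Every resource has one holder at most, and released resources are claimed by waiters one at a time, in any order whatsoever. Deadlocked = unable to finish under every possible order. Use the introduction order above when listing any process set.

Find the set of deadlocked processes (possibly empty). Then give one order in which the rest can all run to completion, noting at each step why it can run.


The deadlocked set is J9, J3, J1, J2 and J4.
Key observation: the knot is the closed ring of waits J1 -> J3 -> J4 -> J1; J2 is caught in further circular waits and J9 waits into the deadlock from upstream.
One completion order for the rest: J6, J7.
Step-by-step check:
  J6: no waits; runs immediately, freeing mu16
  J7: everything it awaited (mu16) is free; runs, freeing mu13


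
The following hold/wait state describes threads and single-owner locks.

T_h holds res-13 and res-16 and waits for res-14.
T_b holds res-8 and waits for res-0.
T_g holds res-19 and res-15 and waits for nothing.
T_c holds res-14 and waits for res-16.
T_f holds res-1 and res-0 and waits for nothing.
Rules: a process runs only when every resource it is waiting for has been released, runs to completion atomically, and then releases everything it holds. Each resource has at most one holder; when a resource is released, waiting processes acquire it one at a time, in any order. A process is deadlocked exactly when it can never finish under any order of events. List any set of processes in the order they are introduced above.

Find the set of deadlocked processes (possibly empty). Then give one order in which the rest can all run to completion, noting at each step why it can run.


Deadlocked: T_h and T_c.
Key observation: T_h -> T_c -> T_h is a circular wait — nothing in it can go first; no other process is dragged down with it.
The rest can finish in the order T_g, T_f, T_b.
Walking it through:
  run T_g (it waits on nothing); releases res-19 and res-15
  run T_f (it waits on nothing); releases res-1 and res-0
  T_b: everything it awaited (res-0) is free; runs, freeing res-8


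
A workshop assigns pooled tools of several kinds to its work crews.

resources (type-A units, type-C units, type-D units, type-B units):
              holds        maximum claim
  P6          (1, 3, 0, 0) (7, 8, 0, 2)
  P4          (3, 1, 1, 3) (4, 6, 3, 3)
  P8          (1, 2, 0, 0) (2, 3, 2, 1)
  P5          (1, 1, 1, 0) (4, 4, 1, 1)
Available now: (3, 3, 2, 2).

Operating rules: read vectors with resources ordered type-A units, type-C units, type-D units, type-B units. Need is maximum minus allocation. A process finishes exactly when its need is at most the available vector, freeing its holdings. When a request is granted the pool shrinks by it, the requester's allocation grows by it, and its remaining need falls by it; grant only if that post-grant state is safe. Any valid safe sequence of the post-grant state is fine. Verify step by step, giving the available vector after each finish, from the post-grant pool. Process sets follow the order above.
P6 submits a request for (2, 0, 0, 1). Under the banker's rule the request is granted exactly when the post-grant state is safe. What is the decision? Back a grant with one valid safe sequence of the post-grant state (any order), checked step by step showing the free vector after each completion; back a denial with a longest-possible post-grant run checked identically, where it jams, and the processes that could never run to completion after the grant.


GRANT. The post-grant state is safe; one safe sequence: P8, P4, P5, P6.
Key observation: even at the reduced pool (1, 3, 2, 1), P8 fits immediately, so safety survives the grant.
Verifying the post-grant state step by step:
  pool = (1, 3, 2, 1)
  P8: need (1, 1, 2, 1) fits (1, 3, 2, 1); releases (1, 2, 0, 0), pool now (2, 5, 2, 1)
  P4: need (1, 5, 2, 0) fits (2, 5, 2, 1); releases (3, 1, 1, 3), pool now (5, 6, 3, 4)
  P5: need (3, 3, 0, 1) fits (5, 6, 3, 4); releases (1, 1, 1, 0), pool now (6, 7, 4, 4)
  P6: need (4, 5, 0, 1) fits (6, 7, 4, 4); releases (3, 3, 0, 1), pool now (9, 10, 4, 5)


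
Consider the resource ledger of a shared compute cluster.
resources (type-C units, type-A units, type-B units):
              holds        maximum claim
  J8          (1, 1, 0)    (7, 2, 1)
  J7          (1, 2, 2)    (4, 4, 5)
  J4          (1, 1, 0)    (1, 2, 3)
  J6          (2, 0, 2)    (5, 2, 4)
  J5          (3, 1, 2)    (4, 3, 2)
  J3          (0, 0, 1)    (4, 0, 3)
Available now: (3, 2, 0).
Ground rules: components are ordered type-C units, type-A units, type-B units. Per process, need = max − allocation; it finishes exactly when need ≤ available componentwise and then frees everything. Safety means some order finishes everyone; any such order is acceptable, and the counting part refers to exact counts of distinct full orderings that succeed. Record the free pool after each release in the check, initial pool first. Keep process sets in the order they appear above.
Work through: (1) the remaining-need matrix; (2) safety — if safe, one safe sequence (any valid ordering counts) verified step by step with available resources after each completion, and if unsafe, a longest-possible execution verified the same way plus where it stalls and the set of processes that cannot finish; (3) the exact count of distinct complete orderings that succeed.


(1) Remaining need (order type-C units, type-A units, type-B units):
  J8: (6, 1, 1)
  J7: (3, 2, 3)
  J4: (0, 1, 3)
  J6: (3, 2, 2)
  J5: (1, 2, 0)
  J3: (4, 0, 2)
(2) The state is SAFE; one workable sequence: J5, J8, J6, J7, J4, J3.
Key observation: the first exact fit in this order is J5 — it needs (1, 2, 0) with (3, 2, 0) free, meeting a requested resource to the last unit.
Walking it through:
  pool = (3, 2, 0)
  J5: need (1, 2, 0) fits (3, 2, 0); releases (3, 1, 2), pool now (6, 3, 2)
  J8: need (6, 1, 1) fits (6, 3, 2); releases (1, 1, 0), pool now (7, 4, 2)
  J6: need (3, 2, 2) fits (7, 4, 2); releases (2, 0, 2), pool now (9, 4, 4)
  J7: need (3, 2, 3) fits (9, 4, 4); releases (1, 2, 2), pool now (10, 6, 6)
  J4: need (0, 1, 3) fits (10, 6, 6); releases (1, 1, 0), pool now (11, 7, 6)
  J3: need (4, 0, 2) fits (11, 7, 6); releases (0, 0, 1), pool now (11, 7, 7)
(3) Precisely 60 of the possible complete orderings are safe sequences.


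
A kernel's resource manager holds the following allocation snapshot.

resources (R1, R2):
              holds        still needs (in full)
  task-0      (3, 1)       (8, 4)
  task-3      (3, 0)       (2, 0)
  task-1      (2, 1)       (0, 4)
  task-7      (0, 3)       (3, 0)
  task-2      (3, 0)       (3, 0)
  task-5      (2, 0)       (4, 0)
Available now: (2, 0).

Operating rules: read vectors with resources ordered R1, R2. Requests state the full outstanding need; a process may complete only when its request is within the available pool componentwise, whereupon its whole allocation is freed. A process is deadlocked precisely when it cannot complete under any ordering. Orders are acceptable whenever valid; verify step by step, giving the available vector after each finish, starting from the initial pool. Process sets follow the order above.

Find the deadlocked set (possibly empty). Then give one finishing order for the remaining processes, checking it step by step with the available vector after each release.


The deadlocked set is task-0 and task-1.
Key observation: after task-3, task-7, task-5, task-2 complete, (10, 3) is the best the pool ever gets, yet each leftover process wants more R2.
The rest can finish in the order task-3, task-7, task-5, task-2. Check, step by step:
  pool = (2, 0)
  run task-3 (needs (2, 0), free (2, 0)); after release of (3, 0) the pool is (5, 0)
  run task-7 (needs (3, 0), free (5, 0)); after release of (0, 3) the pool is (5, 3)
  run task-5 (needs (4, 0), free (5, 3)); after release of (2, 0) the pool is (7, 3)
  run task-2 (needs (3, 0), free (7, 3)); after release of (3, 0) the pool is (10, 3)
The stuck group stays short no matter what:
  blocked: task-0 wants (8, 4), pool (10, 3) — not enough R2
  blocked: task-1 wants (0, 4), pool (10, 3) — not enough R2


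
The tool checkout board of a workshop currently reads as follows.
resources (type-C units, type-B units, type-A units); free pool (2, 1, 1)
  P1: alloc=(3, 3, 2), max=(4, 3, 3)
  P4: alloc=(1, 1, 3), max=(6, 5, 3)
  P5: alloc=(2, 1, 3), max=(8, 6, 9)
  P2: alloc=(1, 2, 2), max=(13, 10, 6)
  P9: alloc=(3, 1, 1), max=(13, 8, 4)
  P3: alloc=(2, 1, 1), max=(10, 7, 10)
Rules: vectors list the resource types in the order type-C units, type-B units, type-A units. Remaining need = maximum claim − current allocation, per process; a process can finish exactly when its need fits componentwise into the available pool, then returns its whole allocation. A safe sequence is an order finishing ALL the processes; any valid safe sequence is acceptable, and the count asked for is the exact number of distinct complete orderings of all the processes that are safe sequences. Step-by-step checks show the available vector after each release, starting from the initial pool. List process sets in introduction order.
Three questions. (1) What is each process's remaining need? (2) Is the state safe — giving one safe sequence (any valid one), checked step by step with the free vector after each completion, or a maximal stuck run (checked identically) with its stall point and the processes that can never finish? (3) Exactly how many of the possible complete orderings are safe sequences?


(1) Remaining need (order type-C units, type-B units, type-A units):
  P1: (1, 0, 1)
  P4: (5, 4, 0)
  P5: (6, 5, 6)
  P2: (12, 8, 4)
  P9: (10, 7, 3)
  P3: (8, 6, 9)
(2) SAFE, for example via the order P1, P4, P5, P3, P9, P2.
Key observation: the first exact fit in this order is P1 — it needs (1, 0, 1) with (2, 1, 1) free, meeting a requested resource to the last unit.
Walking it through:
  pool = (2, 1, 1)
  P1: need (1, 0, 1) fits (2, 1, 1); releases (3, 3, 2), pool now (5, 4, 3)
  P4: need (5, 4, 0) fits (5, 4, 3); releases (1, 1, 3), pool now (6, 5, 6)
  P5: need (6, 5, 6) fits (6, 5, 6); releases (2, 1, 3), pool now (8, 6, 9)
  P3: need (8, 6, 9) fits (8, 6, 9); releases (2, 1, 1), pool now (10, 7, 10)
  P9: need (10, 7, 3) fits (10, 7, 10); releases (3, 1, 1), pool now (13, 8, 11)
  P2: need (12, 8, 4) fits (13, 8, 11); releases (1, 2, 2), pool now (14, 10, 13)
(3) Exactly 1 of the possible complete orderings is a safe sequence.


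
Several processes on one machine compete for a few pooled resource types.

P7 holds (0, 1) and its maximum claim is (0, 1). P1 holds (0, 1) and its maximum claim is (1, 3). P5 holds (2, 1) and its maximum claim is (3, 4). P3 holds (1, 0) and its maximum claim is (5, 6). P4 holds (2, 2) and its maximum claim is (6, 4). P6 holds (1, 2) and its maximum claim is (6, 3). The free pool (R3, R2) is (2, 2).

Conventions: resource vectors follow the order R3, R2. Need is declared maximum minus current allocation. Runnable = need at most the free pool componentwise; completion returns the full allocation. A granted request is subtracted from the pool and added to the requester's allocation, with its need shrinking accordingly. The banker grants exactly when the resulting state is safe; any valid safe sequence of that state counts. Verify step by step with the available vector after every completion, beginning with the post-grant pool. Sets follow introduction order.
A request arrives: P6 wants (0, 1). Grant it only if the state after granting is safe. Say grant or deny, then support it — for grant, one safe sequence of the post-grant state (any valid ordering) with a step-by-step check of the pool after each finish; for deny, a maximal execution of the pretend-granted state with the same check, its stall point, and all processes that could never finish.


GRANT — the state after the grant stays safe, e.g. via P7, P1, P5, P4, P6, P3.
Key observation: after the grant the pool drops to (2, 1), which still lets P7 finish first and unwind the rest.
Step-by-step check of the post-grant state:
  pool = (2, 1)
  P7: need (0, 0) fits (2, 1); releases (0, 1), pool now (2, 2)
  P1: need (1, 2) fits (2, 2); releases (0, 1), pool now (2, 3)
  P5: need (1, 3) fits (2, 3); releases (2, 1), pool now (4, 4)
  P4: need (4, 2) fits (4, 4); releases (2, 2), pool now (6, 6)
  P6: need (5, 0) fits (6, 6); releases (1, 3), pool now (7, 9)
  P3: need (4, 6) fits (7, 9); releases (1, 0), pool now (8, 9)


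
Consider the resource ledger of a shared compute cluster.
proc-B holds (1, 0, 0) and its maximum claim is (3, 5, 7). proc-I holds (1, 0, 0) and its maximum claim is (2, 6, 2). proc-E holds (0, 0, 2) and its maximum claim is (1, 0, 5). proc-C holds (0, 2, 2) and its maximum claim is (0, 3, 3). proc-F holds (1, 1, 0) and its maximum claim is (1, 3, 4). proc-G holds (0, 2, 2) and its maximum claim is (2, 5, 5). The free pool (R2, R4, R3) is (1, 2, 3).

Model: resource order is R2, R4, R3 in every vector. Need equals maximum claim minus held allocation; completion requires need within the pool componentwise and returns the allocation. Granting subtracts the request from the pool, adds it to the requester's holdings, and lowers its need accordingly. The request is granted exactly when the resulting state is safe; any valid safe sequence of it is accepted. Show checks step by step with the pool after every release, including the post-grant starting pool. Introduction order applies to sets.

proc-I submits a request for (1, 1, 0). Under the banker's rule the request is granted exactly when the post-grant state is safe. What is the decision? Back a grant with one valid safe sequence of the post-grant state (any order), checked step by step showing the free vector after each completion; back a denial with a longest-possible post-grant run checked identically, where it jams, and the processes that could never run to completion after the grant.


DENY — the pretend-granted state is unsafe.
Key observation: after proc-C, proc-F, proc-E the pool peaks at (1, 4, 7), and each blocked process is short somewhere: proc-B on R2, R4; proc-I on R4; proc-G on R2.
On the post-grant state, proc-C, proc-F, proc-E is a maximal run — nothing extends it. Verifying each step:
  pool = (0, 1, 3)
  run proc-C (needs (0, 1, 1), free (0, 1, 3)); after release of (0, 2, 2) the pool is (0, 3, 5)
  run proc-F (needs (0, 2, 4), free (0, 3, 5)); after release of (1, 1, 0) the pool is (1, 4, 5)
  run proc-E (needs (1, 0, 3), free (1, 4, 5)); after release of (0, 0, 2) the pool is (1, 4, 7)
  blocked: proc-B wants (2, 5, 7), pool (1, 4, 7) — not enough R2 and R4
  blocked: proc-I wants (0, 5, 2), pool (1, 4, 7) — not enough R4
  blocked: proc-G wants (2, 3, 3), pool (1, 4, 7) — not enough R2
Post-grant, the permanently blocked set is proc-B, proc-I and proc-G.


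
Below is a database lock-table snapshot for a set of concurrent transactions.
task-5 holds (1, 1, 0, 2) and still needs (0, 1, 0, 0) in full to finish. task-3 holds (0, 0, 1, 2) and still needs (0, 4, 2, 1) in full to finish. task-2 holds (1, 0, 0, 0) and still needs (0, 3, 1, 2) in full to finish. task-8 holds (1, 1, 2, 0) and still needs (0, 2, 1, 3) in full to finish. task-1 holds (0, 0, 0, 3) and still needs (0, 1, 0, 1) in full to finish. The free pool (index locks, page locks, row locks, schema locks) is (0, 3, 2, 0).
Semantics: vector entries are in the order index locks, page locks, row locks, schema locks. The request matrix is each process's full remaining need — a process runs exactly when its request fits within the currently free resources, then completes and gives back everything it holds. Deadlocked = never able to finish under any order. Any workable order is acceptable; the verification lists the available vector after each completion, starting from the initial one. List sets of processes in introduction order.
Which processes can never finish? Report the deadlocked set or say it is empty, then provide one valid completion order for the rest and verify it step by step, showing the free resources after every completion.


No process is deadlocked.
Key observation: starting with task-5, each completion frees enough for the next — no one is permanently blocked.
One completion order for the rest: task-5, task-1, task-8, task-3, task-2. Check, step by step:
  pool = (0, 3, 2, 0)
  run task-5 (needs (0, 1, 0, 0), free (0, 3, 2, 0)); after release of (1, 1, 0, 2) the pool is (1, 4, 2, 2)
  run task-1 (needs (0, 1, 0, 1), free (1, 4, 2, 2)); after release of (0, 0, 0, 3) the pool is (1, 4, 2, 5)
  run task-8 (needs (0, 2, 1, 3), free (1, 4, 2, 5)); after release of (1, 1, 2, 0) the pool is (2, 5, 4, 5)
  run task-3 (needs (0, 4, 2, 1), free (2, 5, 4, 5)); after release of (0, 0, 1, 2) the pool is (2, 5, 5, 7)
  run task-2 (needs (0, 3, 1, 2), free (2, 5, 5, 7)); after release of (1, 0, 0, 0) the pool is (3, 5, 5, 7)


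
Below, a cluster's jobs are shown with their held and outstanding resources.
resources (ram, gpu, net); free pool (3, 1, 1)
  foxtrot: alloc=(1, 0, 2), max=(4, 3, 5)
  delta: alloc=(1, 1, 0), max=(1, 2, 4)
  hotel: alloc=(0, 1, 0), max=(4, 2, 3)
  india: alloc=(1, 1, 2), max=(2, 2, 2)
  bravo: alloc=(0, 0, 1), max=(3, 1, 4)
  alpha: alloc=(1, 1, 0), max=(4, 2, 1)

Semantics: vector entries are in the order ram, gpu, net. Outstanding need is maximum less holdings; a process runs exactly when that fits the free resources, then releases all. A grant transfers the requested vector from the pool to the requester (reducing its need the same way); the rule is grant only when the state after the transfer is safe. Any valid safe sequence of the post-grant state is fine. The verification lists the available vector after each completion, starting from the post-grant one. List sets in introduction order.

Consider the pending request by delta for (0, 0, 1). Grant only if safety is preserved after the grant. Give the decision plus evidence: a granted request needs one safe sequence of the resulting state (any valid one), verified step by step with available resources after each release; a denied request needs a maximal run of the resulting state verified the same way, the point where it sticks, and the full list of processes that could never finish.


DENY. Granting would leave the state unsafe.
Key observation: the pool after india, alpha is (5, 3, 2); every surviving request exceeds it in net, so progress ends there.
Pretend the grant happened; the run india, alpha goes as far as possible. Check, step by step:
  pool = (3, 1, 0)
  run india (needs (1, 1, 0), free (3, 1, 0)); after release of (1, 1, 2) the pool is (4, 2, 2)
  run alpha (needs (3, 1, 1), free (4, 2, 2)); after release of (1, 1, 0) the pool is (5, 3, 2)
  blocked: foxtrot wants (3, 3, 3), pool (5, 3, 2) — not enough net
  blocked: delta wants (0, 1, 3), pool (5, 3, 2) — not enough net
  blocked: hotel wants (4, 1, 3), pool (5, 3, 2) — not enough net
  blocked: bravo wants (3, 1, 3), pool (5, 3, 2) — not enough net
Had the request been granted, foxtrot, delta, hotel and bravo could never finish.


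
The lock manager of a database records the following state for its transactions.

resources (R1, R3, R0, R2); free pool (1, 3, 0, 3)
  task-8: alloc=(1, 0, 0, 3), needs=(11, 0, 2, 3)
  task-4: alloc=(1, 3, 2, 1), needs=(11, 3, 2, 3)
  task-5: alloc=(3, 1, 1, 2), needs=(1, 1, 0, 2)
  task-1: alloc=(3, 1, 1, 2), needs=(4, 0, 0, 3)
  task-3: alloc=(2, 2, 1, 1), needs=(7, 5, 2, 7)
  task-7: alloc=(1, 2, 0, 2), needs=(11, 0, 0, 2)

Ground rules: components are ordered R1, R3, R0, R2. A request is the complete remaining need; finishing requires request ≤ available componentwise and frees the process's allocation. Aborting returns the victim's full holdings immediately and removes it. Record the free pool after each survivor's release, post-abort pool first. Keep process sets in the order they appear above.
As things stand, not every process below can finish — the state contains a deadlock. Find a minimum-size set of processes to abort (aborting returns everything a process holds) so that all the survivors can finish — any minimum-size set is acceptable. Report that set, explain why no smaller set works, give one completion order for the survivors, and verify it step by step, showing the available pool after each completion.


Minimum abort set: task-4 and task-7.
Key observation: the deadlocked task-8 becomes finishable only because task-4 and task-7 released (2, 5, 2, 3); it completes at step 4 below.
No one abort is enough; case by case: task-8 alone leaves task-4 blocked (short on R1); task-4 alone leaves task-8 blocked (short on R1); task-5 alone leaves task-8 blocked (short on R1); task-1 alone leaves task-8 blocked (short on R1); task-3 alone leaves task-8 blocked (short on R1); task-7 alone leaves task-8 blocked (short on R1).
Survivors finish in the order: task-5, task-1, task-3, task-8. Check, step by step (pool after the aborts first):
  pool = (3, 8, 2, 6)
  run task-5 (needs (1, 1, 0, 2), free (3, 8, 2, 6)); after release of (3, 1, 1, 2) the pool is (6, 9, 3, 8)
  run task-1 (needs (4, 0, 0, 3), free (6, 9, 3, 8)); after release of (3, 1, 1, 2) the pool is (9, 10, 4, 10)
  run task-3 (needs (7, 5, 2, 7), free (9, 10, 4, 10)); after release of (2, 2, 1, 1) the pool is (11, 12, 5, 11)
  run task-8 (needs (11, 0, 2, 3), free (11, 12, 5, 11)); after release of (1, 0, 0, 3) the pool is (12, 12, 5, 14)


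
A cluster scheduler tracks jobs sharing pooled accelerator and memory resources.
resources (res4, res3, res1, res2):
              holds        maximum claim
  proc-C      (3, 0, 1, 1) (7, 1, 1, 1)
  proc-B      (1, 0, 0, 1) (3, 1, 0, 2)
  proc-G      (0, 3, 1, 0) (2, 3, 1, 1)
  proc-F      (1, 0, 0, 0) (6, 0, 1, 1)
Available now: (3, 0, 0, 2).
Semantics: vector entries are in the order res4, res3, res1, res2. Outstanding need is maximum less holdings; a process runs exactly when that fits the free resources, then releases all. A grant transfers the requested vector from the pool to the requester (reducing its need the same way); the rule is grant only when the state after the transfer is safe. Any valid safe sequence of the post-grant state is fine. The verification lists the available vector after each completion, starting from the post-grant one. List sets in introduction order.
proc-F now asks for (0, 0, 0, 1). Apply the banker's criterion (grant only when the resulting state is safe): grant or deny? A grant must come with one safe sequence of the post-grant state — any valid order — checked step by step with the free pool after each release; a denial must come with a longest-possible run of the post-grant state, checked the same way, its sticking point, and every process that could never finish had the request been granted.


GRANT: granting preserves safety; a valid post-grant sequence is proc-G, proc-B, proc-C, proc-F.
Key observation: post-grant, (3, 0, 0, 1) remains, and an order beginning with proc-G completes everyone.
Verifying the post-grant state step by step:
  pool = (3, 0, 0, 1)
  proc-G: need (2, 0, 0, 1) fits (3, 0, 0, 1); releases (0, 3, 1, 0), pool now (3, 3, 1, 1)
  proc-B: need (2, 1, 0, 1) fits (3, 3, 1, 1); releases (1, 0, 0, 1), pool now (4, 3, 1, 2)
  proc-C: need (4, 1, 0, 0) fits (4, 3, 1, 2); releases (3, 0, 1, 1), pool now (7, 3, 2, 3)
  proc-F: need (5, 0, 1, 0) fits (7, 3, 2, 3); releases (1, 0, 0, 1), pool now (8, 3, 2, 4)


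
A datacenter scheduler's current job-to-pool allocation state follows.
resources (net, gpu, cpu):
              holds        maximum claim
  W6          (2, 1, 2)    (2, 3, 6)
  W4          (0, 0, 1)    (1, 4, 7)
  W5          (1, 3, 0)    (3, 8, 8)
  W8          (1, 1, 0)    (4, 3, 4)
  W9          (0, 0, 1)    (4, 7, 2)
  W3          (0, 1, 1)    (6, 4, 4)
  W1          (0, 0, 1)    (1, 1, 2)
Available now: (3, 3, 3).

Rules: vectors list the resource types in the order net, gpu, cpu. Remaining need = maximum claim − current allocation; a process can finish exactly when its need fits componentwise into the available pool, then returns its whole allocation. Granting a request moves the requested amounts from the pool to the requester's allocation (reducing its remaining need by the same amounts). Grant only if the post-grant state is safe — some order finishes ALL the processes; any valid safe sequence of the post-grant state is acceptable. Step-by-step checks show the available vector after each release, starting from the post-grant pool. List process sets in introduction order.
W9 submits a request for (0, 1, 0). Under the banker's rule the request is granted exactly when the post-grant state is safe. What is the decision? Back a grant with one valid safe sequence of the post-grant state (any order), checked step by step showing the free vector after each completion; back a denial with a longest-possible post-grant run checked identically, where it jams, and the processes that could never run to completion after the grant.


GRANT — the state after the grant stays safe, e.g. via W1, W8, W6, W3, W4, W5, W9.
Key observation: granting shrinks the pool to (3, 2, 3), yet W1 still fits and the chain goes through.
Step-by-step check of the post-grant state:
  pool = (3, 2, 3)
  run W1 (needs (1, 1, 1), free (3, 2, 3)); after release of (0, 0, 1) the pool is (3, 2, 4)
  run W8 (needs (3, 2, 4), free (3, 2, 4)); after release of (1, 1, 0) the pool is (4, 3, 4)
  run W6 (needs (0, 2, 4), free (4, 3, 4)); after release of (2, 1, 2) the pool is (6, 4, 6)
  run W3 (needs (6, 3, 3), free (6, 4, 6)); after release of (0, 1, 1) the pool is (6, 5, 7)
  run W4 (needs (1, 4, 6), free (6, 5, 7)); after release of (0, 0, 1) the pool is (6, 5, 8)
  run W5 (needs (2, 5, 8), free (6, 5, 8)); after release of (1, 3, 0) the pool is (7, 8, 8)
  run W9 (needs (4, 6, 1), free (7, 8, 8)); after release of (0, 1, 1) the pool is (7, 9, 9)
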